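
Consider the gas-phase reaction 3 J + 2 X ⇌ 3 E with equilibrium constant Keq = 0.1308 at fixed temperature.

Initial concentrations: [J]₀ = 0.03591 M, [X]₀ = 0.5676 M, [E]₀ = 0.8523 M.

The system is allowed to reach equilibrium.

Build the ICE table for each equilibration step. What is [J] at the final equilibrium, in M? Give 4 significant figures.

[J]_eq = 0.597 M

Q₀ = 4.1500e+04 vs Keq = 0.1308 ⇒ Q>K, reverse
Step 1:
                  J         X         E
  init      0.03591    0.5676    0.8523
  Δ          0.5611    0.3741   -0.5611
  eq          0.597    0.9417    0.2912
  solve Keq expr → x = -0.187; check Q = 0.1308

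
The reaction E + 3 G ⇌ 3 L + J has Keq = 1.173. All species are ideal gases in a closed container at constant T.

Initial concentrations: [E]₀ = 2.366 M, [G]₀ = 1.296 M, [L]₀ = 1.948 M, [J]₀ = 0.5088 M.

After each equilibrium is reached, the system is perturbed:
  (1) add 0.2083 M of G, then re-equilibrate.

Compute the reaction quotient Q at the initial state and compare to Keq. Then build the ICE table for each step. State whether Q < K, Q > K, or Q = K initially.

Q₀ = 0.7303; Q < K (proceeds forward)

Q₀ = 0.7303 vs Keq = 1.173 ⇒ Q<K, forward
Step 1:
                  E         G         L         J
  I           2.366     1.296     1.948    0.5088
  C         -0.0337   -0.1011    0.1011    0.0337
  E           2.332     1.195     2.049    0.5425
  solve Keq expr → x = 0.0337; check Q = 1.173
Then add 0.2083 M of G.
Step 2:
                  E         G         L         J
  I           2.332     1.403     2.049    0.5425
  C         -0.0366   -0.1098    0.1098    0.0366
  E           2.296     1.293     2.159    0.5791
  solve Keq expr → x = 0.0366; check Q = 1.173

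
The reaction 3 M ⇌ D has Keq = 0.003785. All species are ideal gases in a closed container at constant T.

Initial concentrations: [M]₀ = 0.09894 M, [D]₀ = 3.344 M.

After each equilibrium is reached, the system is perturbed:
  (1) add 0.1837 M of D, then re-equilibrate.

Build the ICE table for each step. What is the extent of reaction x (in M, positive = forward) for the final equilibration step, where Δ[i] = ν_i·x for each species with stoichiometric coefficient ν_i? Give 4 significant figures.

x = -0.07117 M

Q₀ = 3453 vs Keq = 0.003785 ⇒ Q>K, reverse
Step 1:
                  M         D
  Initial   0.09894     3.344
  Change      6.607    -2.202
  Equil       6.706     1.142
  solve Keq expr → x = -2.202; check Q = 0.003785
Then add 0.1837 M of D.
Step 2:
                  M         D
  Initial     6.706     1.325
  Change     0.2135  -0.07117
  Equil        6.92     1.254
  solve Keq expr → x = -0.07117; check Q = 0.003785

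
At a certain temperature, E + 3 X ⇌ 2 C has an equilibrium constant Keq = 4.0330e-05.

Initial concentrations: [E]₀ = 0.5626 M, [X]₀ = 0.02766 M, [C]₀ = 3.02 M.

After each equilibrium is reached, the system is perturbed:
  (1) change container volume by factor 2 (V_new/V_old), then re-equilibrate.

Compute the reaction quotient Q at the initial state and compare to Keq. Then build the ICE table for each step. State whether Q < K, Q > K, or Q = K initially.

Q₀ = 7.6605e+05 vs Keq = 4.0330e-05 ⇒ Q>K, reverse
Step 1:
                    E           X           C
  init         0.5626     0.02766        3.02
  Δ             1.468       4.403      -2.936
  eq             2.03       4.431      0.0844
  solve Keq expr → x = -1.468; check Q = 4.0330e-05
Then change container volume by factor 2 (V_new/V_old).
Step 2:
                    E           X           C
  init          1.015       2.216      0.0422
  Δ           0.01028     0.03083    -0.02055
  eq            1.025       2.246     0.02165
  solve Keq expr → x = -0.01028; check Q = 4.0330e-05

Q₀ = 7.6605e+05; Q > K (proceeds reverse)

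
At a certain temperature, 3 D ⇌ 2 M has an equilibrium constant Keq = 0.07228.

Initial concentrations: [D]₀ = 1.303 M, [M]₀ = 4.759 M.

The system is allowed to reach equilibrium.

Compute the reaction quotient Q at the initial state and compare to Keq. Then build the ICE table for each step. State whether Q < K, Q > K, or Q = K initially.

Q₀ = 10.24 vs Keq = 0.07228 ⇒ Q>K, reverse
Step 1:
                   D          M
  Initial      1.303      4.759
  Change       3.237     -2.158
  Equil         4.54      2.601
  solve Keq expr → x = -1.079; check Q = 0.07228

Q₀ = 10.24; Q > K (proceeds reverse)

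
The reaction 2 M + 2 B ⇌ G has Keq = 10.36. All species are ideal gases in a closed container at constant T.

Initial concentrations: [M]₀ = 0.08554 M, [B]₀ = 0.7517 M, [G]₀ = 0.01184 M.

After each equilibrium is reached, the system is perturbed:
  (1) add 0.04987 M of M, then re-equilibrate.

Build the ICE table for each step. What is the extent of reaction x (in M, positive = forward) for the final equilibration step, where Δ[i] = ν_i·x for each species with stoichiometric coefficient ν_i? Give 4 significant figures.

x = 0.01435 M

Q₀ = 2.864 vs Keq = 10.36 ⇒ Q<K, forward
Step 1:
                   M          B          G
  init       0.08554     0.7517    0.01184
  Δ         -0.02155   -0.02155    0.01078
  eq         0.06399     0.7301    0.02262
  solve Keq expr → x = 0.01078; check Q = 10.36
Then add 0.04987 M of M.
Step 2:
                   M          B          G
  init        0.1139     0.7301    0.02262
  Δ          -0.0287    -0.0287    0.01435
  eq         0.08516     0.7014    0.03697
  solve Keq expr → x = 0.01435; check Q = 10.36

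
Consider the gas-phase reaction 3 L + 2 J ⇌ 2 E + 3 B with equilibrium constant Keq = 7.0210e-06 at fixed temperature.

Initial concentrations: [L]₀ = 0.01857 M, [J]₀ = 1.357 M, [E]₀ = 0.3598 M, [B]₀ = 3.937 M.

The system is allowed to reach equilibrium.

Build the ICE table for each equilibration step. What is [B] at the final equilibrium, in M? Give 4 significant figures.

Q₀ = 6.6992e+05 vs Keq = 7.0210e-06 ⇒ Q>K, reverse
Step 1:
                   L          J          E          B
  Initial    0.01857      1.357     0.3598      3.937
  Change      0.5392     0.3595    -0.3595    -0.5392
  Equil       0.5578      1.716 3.0255e-04      3.398
  solve Keq expr → x = -0.1797; check Q = 7.0210e-06

[B]_eq = 3.398 M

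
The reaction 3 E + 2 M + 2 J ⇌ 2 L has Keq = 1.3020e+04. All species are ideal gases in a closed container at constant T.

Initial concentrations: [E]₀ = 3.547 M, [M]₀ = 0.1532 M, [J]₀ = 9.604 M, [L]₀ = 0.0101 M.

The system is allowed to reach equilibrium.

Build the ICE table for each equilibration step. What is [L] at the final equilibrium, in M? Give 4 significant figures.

Q₀ = 1.0559e-06 vs Keq = 1.3020e+04 ⇒ Q<K, forward
Step 1:
                    E           M           J           L
  I             3.547      0.1532       9.604      0.0101
  C           -0.2298     -0.1532     -0.1532      0.1532
  E             3.317  2.5060e-05       9.451      0.1633
  solve Keq expr → x = 0.07659; check Q = 1.3020e+04

[L]_eq = 0.1633 M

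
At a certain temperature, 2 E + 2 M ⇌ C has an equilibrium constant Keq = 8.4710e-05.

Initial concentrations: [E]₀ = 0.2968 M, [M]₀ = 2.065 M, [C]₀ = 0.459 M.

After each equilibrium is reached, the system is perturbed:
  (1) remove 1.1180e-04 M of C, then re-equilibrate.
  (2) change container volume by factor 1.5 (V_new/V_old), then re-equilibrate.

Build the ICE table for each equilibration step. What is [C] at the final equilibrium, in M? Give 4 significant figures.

Q₀ = 1.222 vs Keq = 8.4710e-05 ⇒ Q>K, reverse
Step 1:
                   E          M          C
  init        0.2968      2.065      0.459
  Δ           0.9158     0.9158    -0.4579
  eq           1.213      2.981   0.001107
  solve Keq expr → x = -0.4579; check Q = 8.4710e-05
Then remove 1.1180e-04 M of C.
Step 2:
                   E          M          C
  init         1.213      2.981 9.9488e-04
  Δ       -2.2246e-04 -2.2246e-04 1.1123e-04
  eq           1.212      2.981   0.001106
  solve Keq expr → x = 1.1123e-04; check Q = 8.4710e-05
Then change container volume by factor 1.5 (V_new/V_old).
Step 3:
                   E          M          C
  init        0.8082      1.987 7.3741e-04
  Δ         0.001036   0.001036 -5.1813e-04
  eq          0.8093      1.988 2.1928e-04
  solve Keq expr → x = -5.1813e-04; check Q = 8.4710e-05

[C]_eq = 2.1928e-04 M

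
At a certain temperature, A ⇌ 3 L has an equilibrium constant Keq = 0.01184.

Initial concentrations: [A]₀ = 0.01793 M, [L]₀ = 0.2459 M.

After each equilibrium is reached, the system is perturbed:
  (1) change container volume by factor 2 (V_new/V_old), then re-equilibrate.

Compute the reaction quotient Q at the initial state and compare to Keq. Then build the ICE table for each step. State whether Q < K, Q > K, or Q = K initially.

Q₀ = 0.8293; Q > K (proceeds reverse)

Q₀ = 0.8293 vs Keq = 0.01184 ⇒ Q>K, reverse
Step 1:
                    A           L
  init        0.01793      0.2459
  Δ           0.05084     -0.1525
  eq          0.06877     0.09338
  solve Keq expr → x = -0.05084; check Q = 0.01184
Then change container volume by factor 2 (V_new/V_old).
Step 2:
                    A           L
  init        0.03439     0.04669
  Δ         -0.007263     0.02179
  eq          0.02712     0.06848
  solve Keq expr → x = 0.007263; check Q = 0.01184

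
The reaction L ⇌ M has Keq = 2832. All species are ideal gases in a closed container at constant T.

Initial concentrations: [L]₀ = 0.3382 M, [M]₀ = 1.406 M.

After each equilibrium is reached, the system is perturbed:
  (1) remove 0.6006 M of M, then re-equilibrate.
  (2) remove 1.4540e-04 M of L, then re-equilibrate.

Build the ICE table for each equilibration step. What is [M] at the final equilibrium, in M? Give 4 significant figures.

[M]_eq = 1.143 M

Q₀ = 4.157 vs Keq = 2832 ⇒ Q<K, forward
Step 1:
                  L         M
  init       0.3382     1.406
  Δ         -0.3376    0.3376
  eq      6.1567e-04     1.744
  solve Keq expr → x = 0.3376; check Q = 2832
Then remove 0.6006 M of M.
Step 2:
                  L         M
  init    6.1567e-04     1.143
  Δ       -2.1200e-04 2.1200e-04
  eq      4.0367e-04     1.143
  solve Keq expr → x = 2.1200e-04; check Q = 2832
Then remove 1.4540e-04 M of L.
Step 3:
                  L         M
  init    2.5827e-04     1.143
  Δ       1.4535e-04 -1.4535e-04
  eq      4.0362e-04     1.143
  solve Keq expr → x = -1.4535e-04; check Q = 2832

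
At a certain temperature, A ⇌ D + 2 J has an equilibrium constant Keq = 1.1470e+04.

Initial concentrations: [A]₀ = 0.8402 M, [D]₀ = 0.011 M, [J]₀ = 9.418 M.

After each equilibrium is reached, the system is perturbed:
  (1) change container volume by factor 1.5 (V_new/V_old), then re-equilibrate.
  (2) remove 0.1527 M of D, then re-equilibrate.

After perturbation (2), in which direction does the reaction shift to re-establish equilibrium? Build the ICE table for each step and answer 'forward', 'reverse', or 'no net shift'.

Q₀ = 1.161 vs Keq = 1.1470e+04 ⇒ Q<K, forward
Step 1:
                  A         D         J
  I          0.8402     0.011     9.418
  C         -0.8312    0.8312     1.662
  E        0.009015    0.8422     11.08
  solve Keq expr → x = 0.8312; check Q = 1.1470e+04
Then change container volume by factor 1.5 (V_new/V_old).
Step 2:
                  A         D         J
  I         0.00601    0.5615     7.387
  C       -0.003318  0.003318  0.006636
  E        0.002692    0.5648     7.394
  solve Keq expr → x = 0.003318; check Q = 1.1470e+04
Then remove 0.1527 M of D.
Step 3:
                  A         D         J
  I        0.002692    0.4121     7.394
  C       -7.2353e-04 7.2353e-04  0.001447
  E        0.001968    0.4128     7.395
  solve Keq expr → x = 7.2353e-04; check Q = 1.1470e+04

Direction: forward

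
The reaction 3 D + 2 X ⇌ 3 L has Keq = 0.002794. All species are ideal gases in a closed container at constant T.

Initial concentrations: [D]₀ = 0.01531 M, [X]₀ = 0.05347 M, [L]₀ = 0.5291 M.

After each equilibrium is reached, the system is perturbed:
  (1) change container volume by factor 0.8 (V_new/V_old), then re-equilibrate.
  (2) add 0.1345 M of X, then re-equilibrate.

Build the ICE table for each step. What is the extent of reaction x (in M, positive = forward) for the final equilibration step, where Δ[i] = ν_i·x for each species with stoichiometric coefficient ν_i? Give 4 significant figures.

x = 0.002831 M

Q₀ = 1.4437e+07 vs Keq = 0.002794 ⇒ Q>K, reverse
Step 1:
                    D           X           L
  Initial     0.01531     0.05347      0.5291
  Change       0.4916      0.3277     -0.4916
  Equil        0.5069      0.3812     0.03753
  solve Keq expr → x = -0.1639; check Q = 0.002794
Then change container volume by factor 0.8 (V_new/V_old).
Step 2:
                    D           X           L
  Initial      0.6336      0.4765     0.04691
  Change    -0.006623   -0.004415    0.006623
  Equil         0.627      0.4721     0.05354
  solve Keq expr → x = 0.002208; check Q = 0.002794
Then add 0.1345 M of X.
Step 3:
                    D           X           L
  Initial       0.627      0.6066     0.05354
  Change    -0.008493   -0.005662    0.008493
  Equil        0.6185      0.6009     0.06203
  solve Keq expr → x = 0.002831; check Q = 0.002794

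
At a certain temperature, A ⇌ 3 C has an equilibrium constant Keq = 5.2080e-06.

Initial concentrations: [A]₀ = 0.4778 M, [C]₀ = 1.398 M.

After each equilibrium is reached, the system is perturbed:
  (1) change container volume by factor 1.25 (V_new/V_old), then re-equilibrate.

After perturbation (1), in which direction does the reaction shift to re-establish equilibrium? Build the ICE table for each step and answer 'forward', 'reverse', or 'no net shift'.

Q₀ = 5.718 vs Keq = 5.2080e-06 ⇒ Q>K, reverse
Step 1:
                    A           C
  Initial      0.4778       1.398
  Change       0.4603      -1.381
  Equil        0.9381     0.01697
  solve Keq expr → x = -0.4603; check Q = 5.2080e-06
Then change container volume by factor 1.25 (V_new/V_old).
Step 2:
                    A           C
  Initial      0.7505     0.01357
  Change  -7.2410e-04    0.002172
  Equil        0.7498     0.01575
  solve Keq expr → x = 7.2410e-04; check Q = 5.2080e-06

Direction: forward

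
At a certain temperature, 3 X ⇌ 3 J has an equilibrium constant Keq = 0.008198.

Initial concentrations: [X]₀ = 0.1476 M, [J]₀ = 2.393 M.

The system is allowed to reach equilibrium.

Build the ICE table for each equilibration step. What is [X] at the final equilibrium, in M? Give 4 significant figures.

Q₀ = 4262 vs Keq = 0.008198 ⇒ Q>K, reverse
Step 1:
                  X         J
  init       0.1476     2.393
  Δ           1.967    -1.967
  eq          2.114    0.4263
  solve Keq expr → x = -0.6556; check Q = 0.008198

[X]_eq = 2.114 M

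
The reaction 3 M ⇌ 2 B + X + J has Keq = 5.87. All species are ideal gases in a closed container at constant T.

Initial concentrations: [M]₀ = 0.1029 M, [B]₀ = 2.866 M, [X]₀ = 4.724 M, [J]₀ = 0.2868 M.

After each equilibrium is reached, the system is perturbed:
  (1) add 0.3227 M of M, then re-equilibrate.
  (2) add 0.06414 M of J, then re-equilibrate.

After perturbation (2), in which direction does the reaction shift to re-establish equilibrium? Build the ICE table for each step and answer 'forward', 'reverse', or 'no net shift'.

Q₀ = 1.0214e+04 vs Keq = 5.87 ⇒ Q>K, reverse
Step 1:
                  M         B         X         J
  I          0.1029     2.866     4.724    0.2868
  C           0.618    -0.412    -0.206    -0.206
  E          0.7209     2.454     4.518   0.08081
  solve Keq expr → x = -0.206; check Q = 5.87
Then add 0.3227 M of M.
Step 2:
                  M         B         X         J
  I           1.044     2.454     4.518   0.08081
  C         -0.1611    0.1074   0.05369   0.05369
  E          0.8825     2.561     4.572    0.1345
  solve Keq expr → x = 0.05369; check Q = 5.87
Then add 0.06414 M of J.
Step 3:
                  M         B         X         J
  I          0.8825     2.561     4.572    0.1986
  C         0.06895  -0.04597  -0.02298  -0.02298
  E          0.9514     2.515     4.549    0.1757
  solve Keq expr → x = -0.02298; check Q = 5.87

Direction: reverse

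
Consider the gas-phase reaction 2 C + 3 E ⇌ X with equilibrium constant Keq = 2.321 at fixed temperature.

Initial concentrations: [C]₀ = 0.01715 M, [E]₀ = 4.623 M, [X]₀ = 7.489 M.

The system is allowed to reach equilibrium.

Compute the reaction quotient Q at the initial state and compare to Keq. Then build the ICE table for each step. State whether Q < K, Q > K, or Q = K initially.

Q₀ = 257.7 vs Keq = 2.321 ⇒ Q>K, reverse
Step 1:
                   C          E          X
  Initial    0.01715      4.623      7.489
  Change      0.1503     0.2254   -0.07513
  Equil       0.1674      4.848      7.414
  solve Keq expr → x = -0.07513; check Q = 2.321

Q₀ = 257.7; Q > K (proceeds reverse)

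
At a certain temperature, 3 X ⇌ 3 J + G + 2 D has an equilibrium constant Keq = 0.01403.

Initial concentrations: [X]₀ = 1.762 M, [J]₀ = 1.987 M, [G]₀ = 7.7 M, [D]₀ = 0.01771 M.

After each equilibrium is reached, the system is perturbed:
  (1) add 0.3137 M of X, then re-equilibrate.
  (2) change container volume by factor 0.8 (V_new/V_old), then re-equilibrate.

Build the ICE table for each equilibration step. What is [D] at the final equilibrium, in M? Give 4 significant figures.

[D]_eq = 0.03951 M

Q₀ = 0.003463 vs Keq = 0.01403 ⇒ Q<K, forward
Step 1:
                   X          J          G          D
  I            1.762      1.987        7.7    0.01771
  C         -0.02479    0.02479   0.008262    0.01652
  E            1.737      2.012      7.708    0.03423
  solve Keq expr → x = 0.008262; check Q = 0.01403
Then add 0.3137 M of X.
Step 2:
                   X          J          G          D
  I            2.051      2.012      7.708    0.03423
  C         -0.01323    0.01323   0.004409   0.008818
  E            2.038      2.025      7.713    0.04305
  solve Keq expr → x = 0.004409; check Q = 0.01403
Then change container volume by factor 0.8 (V_new/V_old).
Step 3:
                   X          J          G          D
  I            2.547      2.531      9.641    0.05381
  C          0.02146   -0.02146  -0.007152    -0.0143
  E            2.569       2.51      9.634    0.03951
  solve Keq expr → x = -0.007152; check Q = 0.01403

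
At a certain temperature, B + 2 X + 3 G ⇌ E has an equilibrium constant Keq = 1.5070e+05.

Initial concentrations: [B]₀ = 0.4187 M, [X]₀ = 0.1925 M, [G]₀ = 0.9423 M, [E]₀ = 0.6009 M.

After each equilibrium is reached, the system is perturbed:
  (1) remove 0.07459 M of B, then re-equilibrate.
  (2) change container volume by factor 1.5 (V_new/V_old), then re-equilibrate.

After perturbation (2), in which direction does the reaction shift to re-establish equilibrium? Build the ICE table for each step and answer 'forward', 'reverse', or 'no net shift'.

Direction: reverse

Q₀ = 46.29 vs Keq = 1.5070e+05 ⇒ Q<K, forward
Step 1:
                  B         X         G         E
  Initial    0.4187    0.1925    0.9423    0.6009
  Change   -0.09278   -0.1856   -0.2783   0.09278
  Equil      0.3259  0.006946     0.664    0.6937
  solve Keq expr → x = 0.09278; check Q = 1.5070e+05
Then remove 0.07459 M of B.
Step 2:
                  B         X         G         E
  Initial    0.2513  0.006946     0.664    0.6937
  Change  4.6455e-04 9.2910e-04  0.001394 -4.6455e-04
  Equil      0.2518  0.007875    0.6654    0.6932
  solve Keq expr → x = -4.6455e-04; check Q = 1.5070e+05
Then change container volume by factor 1.5 (V_new/V_old).
Step 3:
                  B         X         G         E
  Initial    0.1679   0.00525    0.4436    0.4621
  Change   0.004195   0.00839   0.01259 -0.004195
  Equil      0.1721   0.01364    0.4562    0.4579
  solve Keq expr → x = -0.004195; check Q = 1.5070e+05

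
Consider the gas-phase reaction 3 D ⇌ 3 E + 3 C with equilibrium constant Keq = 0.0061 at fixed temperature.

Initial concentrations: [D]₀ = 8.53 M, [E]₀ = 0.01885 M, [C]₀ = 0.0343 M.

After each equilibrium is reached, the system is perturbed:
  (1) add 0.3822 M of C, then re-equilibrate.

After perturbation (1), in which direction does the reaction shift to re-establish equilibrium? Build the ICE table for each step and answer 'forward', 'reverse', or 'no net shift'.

Direction: reverse

Q₀ = 4.3548e-13 vs Keq = 0.0061 ⇒ Q<K, forward
Step 1:
                  D         E         C
  init         8.53   0.01885    0.0343
  Δ          -1.136     1.136     1.136
  eq          7.394     1.155      1.17
  solve Keq expr → x = 0.3786; check Q = 0.0061
Then add 0.3822 M of C.
Step 2:
                  D         E         C
  init        7.394     1.155     1.552
  Δ          0.1618   -0.1618   -0.1618
  eq          7.556    0.9929     1.391
  solve Keq expr → x = -0.05393; check Q = 0.0061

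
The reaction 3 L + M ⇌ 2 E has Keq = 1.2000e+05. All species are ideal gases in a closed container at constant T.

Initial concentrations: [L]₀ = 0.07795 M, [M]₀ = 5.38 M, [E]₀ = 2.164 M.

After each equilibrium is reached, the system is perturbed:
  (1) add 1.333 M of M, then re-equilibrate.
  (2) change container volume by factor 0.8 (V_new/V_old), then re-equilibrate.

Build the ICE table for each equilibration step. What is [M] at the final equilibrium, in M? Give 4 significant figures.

[M]_eq = 8.365 M

Q₀ = 1838 vs Keq = 1.2000e+05 ⇒ Q<K, forward
Step 1:
                    L           M           E
  Initial     0.07795        5.38       2.164
  Change     -0.05834    -0.01945     0.03889
  Equil       0.01961       5.361       2.203
  solve Keq expr → x = 0.01945; check Q = 1.2000e+05
Then add 1.333 M of M.
Step 2:
                    L           M           E
  Initial     0.01961       6.694       2.203
  Change    -0.001394 -4.6462e-04  9.2923e-04
  Equil       0.01822       6.693       2.204
  solve Keq expr → x = 4.6462e-04; check Q = 1.2000e+05
Then change container volume by factor 0.8 (V_new/V_old).
Step 3:
                    L           M           E
  Initial     0.02277       8.366       2.755
  Change    -0.003137   -0.001046    0.002091
  Equil       0.01964       8.365       2.757
  solve Keq expr → x = 0.001046; check Q = 1.2000e+05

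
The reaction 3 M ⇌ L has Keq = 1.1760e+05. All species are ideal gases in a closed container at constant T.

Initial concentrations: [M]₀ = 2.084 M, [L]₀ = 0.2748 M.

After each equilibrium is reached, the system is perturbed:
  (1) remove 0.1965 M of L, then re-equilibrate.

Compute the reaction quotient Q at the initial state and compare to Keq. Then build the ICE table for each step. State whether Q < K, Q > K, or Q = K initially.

Q₀ = 0.03036 vs Keq = 1.1760e+05 ⇒ Q<K, forward
Step 1:
                  M         L
  Initial     2.084    0.2748
  Change     -2.064    0.6879
  Equil     0.02015    0.9627
  solve Keq expr → x = 0.6879; check Q = 1.1760e+05
Then remove 0.1965 M of L.
Step 2:
                  M         L
  Initial   0.02015    0.7662
  Change  -0.001473 4.9092e-04
  Equil     0.01868    0.7667
  solve Keq expr → x = 4.9092e-04; check Q = 1.1760e+05

Q₀ = 0.03036; Q < K (proceeds forward)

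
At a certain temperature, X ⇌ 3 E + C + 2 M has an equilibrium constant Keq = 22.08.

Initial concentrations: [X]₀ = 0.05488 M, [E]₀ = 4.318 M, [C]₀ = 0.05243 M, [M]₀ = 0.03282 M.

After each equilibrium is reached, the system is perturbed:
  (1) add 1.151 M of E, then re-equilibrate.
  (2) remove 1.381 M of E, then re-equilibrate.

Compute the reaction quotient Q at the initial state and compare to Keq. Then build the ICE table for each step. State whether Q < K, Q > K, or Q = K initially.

Q₀ = 0.08285 vs Keq = 22.08 ⇒ Q<K, forward
Step 1:
                  X         E         C         M
  I         0.05488     4.318   0.05243   0.03282
  C        -0.04814    0.1444   0.04814   0.09627
  E        0.006744     4.462    0.1006    0.1291
  solve Keq expr → x = 0.04814; check Q = 22.08
Then add 1.151 M of E.
Step 2:
                  X         E         C         M
  I        0.006744     5.613    0.1006    0.1291
  C         0.00435  -0.01305  -0.00435 -0.008699
  E         0.01109       5.6   0.09622    0.1204
  solve Keq expr → x = -0.00435; check Q = 22.08
Then remove 1.381 M of E.
Step 3:
                  X         E         C         M
  I         0.01109     4.219   0.09622    0.1204
  C       -0.005141   0.01542  0.005141   0.01028
  E        0.005953     4.235    0.1014    0.1307
  solve Keq expr → x = 0.005141; check Q = 22.08

Q₀ = 0.08285; Q < K (proceeds forward)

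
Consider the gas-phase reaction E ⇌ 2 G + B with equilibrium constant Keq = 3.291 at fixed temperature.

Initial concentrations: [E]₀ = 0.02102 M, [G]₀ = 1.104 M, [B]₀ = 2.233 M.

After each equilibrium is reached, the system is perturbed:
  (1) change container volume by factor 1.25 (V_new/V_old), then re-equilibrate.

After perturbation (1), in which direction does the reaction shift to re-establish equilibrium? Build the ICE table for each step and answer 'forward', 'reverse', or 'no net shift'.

Q₀ = 129.5 vs Keq = 3.291 ⇒ Q>K, reverse
Step 1:
                    E           G           B
  init        0.02102       1.104       2.233
  Δ            0.2305      -0.461     -0.2305
  eq           0.2515       0.643       2.002
  solve Keq expr → x = -0.2305; check Q = 3.291
Then change container volume by factor 1.25 (V_new/V_old).
Step 2:
                    E           G           B
  init         0.2012      0.5144       1.602
  Δ           -0.0334     0.06679      0.0334
  eq           0.1678      0.5812       1.635
  solve Keq expr → x = 0.0334; check Q = 3.291

Direction: forward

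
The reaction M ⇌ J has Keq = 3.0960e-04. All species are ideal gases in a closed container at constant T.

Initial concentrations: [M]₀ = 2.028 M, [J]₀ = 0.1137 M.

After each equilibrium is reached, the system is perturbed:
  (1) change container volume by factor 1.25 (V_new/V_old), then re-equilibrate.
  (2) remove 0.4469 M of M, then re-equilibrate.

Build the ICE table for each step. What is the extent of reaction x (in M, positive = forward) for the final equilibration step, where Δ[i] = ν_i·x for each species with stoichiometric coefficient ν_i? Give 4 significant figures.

Q₀ = 0.05607 vs Keq = 3.0960e-04 ⇒ Q>K, reverse
Step 1:
                  M         J
  Initial     2.028    0.1137
  Change      0.113    -0.113
  Equil       2.141 6.6287e-04
  solve Keq expr → x = -0.113; check Q = 3.0960e-04
Then change container volume by factor 1.25 (V_new/V_old).
Step 2:
                  M         J
  Initial     1.713 5.3029e-04
  Change          0         0
  Equil       1.713 5.3029e-04
  solve Keq expr → x = 0; check Q = 3.0960e-04
Then remove 0.4469 M of M.
Step 3:
                  M         J
  Initial     1.266 5.3029e-04
  Change  1.3832e-04 -1.3832e-04
  Equil       1.266 3.9197e-04
  solve Keq expr → x = -1.3832e-04; check Q = 3.0960e-04

x = -1.3832e-04 M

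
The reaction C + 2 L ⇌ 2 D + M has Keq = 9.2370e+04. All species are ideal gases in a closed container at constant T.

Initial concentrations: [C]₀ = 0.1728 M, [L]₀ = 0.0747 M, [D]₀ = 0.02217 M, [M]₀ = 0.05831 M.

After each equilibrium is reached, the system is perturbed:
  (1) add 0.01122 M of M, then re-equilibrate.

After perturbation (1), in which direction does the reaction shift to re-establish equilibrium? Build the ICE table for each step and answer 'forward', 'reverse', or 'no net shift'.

Direction: reverse

Q₀ = 0.02972 vs Keq = 9.2370e+04 ⇒ Q<K, forward
Step 1:
                    C           L           D           M
  Initial      0.1728      0.0747     0.02217     0.05831
  Change     -0.03722    -0.07443     0.07443     0.03722
  Equil        0.1356  2.6680e-04      0.0966     0.09553
  solve Keq expr → x = 0.03722; check Q = 9.2370e+04
Then add 0.01122 M of M.
Step 2:
                    C           L           D           M
  Initial      0.1356  2.6680e-04      0.0966      0.1067
  Change   7.5856e-06  1.5171e-05 -1.5171e-05 -7.5856e-06
  Equil        0.1356  2.8197e-04     0.09659      0.1067
  solve Keq expr → x = -7.5856e-06; check Q = 9.2370e+04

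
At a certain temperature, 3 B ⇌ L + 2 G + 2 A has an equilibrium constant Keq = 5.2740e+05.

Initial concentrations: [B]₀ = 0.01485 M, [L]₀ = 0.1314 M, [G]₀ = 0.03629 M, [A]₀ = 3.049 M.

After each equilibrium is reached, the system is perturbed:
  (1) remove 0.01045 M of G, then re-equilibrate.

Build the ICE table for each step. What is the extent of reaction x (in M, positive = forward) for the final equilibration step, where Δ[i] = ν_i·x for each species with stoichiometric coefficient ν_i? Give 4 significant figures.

Q₀ = 491.3 vs Keq = 5.2740e+05 ⇒ Q<K, forward
Step 1:
                  B         L         G         A
  Initial   0.01485    0.1314   0.03629     3.049
  Change   -0.01315  0.004384  0.008769  0.008769
  Equil    0.001697    0.1358   0.04506     3.058
  solve Keq expr → x = 0.004384; check Q = 5.2740e+05
Then remove 0.01045 M of G.
Step 2:
                  B         L         G         A
  Initial  0.001697    0.1358   0.03461     3.058
  Change  -2.6847e-04 8.9489e-05 1.7898e-04 1.7898e-04
  Equil    0.001429    0.1359   0.03479     3.058
  solve Keq expr → x = 8.9489e-05; check Q = 5.2740e+05

x = 8.9489e-05 M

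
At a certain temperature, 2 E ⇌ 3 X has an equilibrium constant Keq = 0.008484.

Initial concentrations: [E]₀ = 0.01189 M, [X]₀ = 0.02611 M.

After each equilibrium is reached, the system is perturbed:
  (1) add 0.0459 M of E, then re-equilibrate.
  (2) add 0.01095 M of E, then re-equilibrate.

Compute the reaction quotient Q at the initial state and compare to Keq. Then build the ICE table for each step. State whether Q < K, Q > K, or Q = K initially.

Q₀ = 0.1259 vs Keq = 0.008484 ⇒ Q>K, reverse
Step 1:
                  E         X
  init      0.01189   0.02611
  Δ         0.00757  -0.01135
  eq        0.01946   0.01476
  solve Keq expr → x = -0.003785; check Q = 0.008484
Then add 0.0459 M of E.
Step 2:
                  E         X
  init      0.06536   0.01476
  Δ        -0.00993   0.01489
  eq        0.05543   0.02965
  solve Keq expr → x = 0.004965; check Q = 0.008484
Then add 0.01095 M of E.
Step 3:
                  E         X
  init      0.06638   0.02965
  Δ       -0.002061  0.003091
  eq        0.06432   0.03274
  solve Keq expr → x = 0.00103; check Q = 0.008484

Q₀ = 0.1259; Q > K (proceeds reverse)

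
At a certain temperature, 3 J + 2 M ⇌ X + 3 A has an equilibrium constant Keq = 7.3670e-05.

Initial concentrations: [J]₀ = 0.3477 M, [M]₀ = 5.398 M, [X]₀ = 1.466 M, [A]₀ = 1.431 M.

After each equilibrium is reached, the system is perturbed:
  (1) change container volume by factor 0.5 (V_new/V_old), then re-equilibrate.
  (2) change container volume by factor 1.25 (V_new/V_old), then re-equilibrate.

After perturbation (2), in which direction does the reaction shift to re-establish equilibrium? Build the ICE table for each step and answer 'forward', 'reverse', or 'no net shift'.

Direction: reverse

Q₀ = 3.507 vs Keq = 7.3670e-05 ⇒ Q>K, reverse
Step 1:
                  J         M         X         A
  I          0.3477     5.398     1.466     1.431
  C           1.214    0.8095   -0.4047    -1.214
  E           1.562     6.207     1.061    0.2168
  solve Keq expr → x = -0.4047; check Q = 7.3670e-05
Then change container volume by factor 0.5 (V_new/V_old).
Step 2:
                  J         M         X         A
  I           3.124     12.41     2.123    0.4336
  C        -0.09229  -0.06152   0.03076   0.09229
  E           3.031     12.35     2.153    0.5259
  solve Keq expr → x = 0.03076; check Q = 7.3670e-05
Then change container volume by factor 1.25 (V_new/V_old).
Step 3:
                  J         M         X         A
  I           2.425     9.883     1.723    0.4207
  C         0.02504   0.01669 -0.008347  -0.02504
  E            2.45     9.899     1.714    0.3957
  solve Keq expr → x = -0.008347; check Q = 7.3670e-05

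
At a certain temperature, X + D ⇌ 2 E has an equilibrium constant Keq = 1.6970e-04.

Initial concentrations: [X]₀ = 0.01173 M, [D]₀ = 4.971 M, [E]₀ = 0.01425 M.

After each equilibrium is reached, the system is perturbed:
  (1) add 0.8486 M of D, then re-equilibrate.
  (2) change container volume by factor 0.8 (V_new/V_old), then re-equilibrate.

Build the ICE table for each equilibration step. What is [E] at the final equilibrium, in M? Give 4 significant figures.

Q₀ = 0.003482 vs Keq = 1.6970e-04 ⇒ Q>K, reverse
Step 1:
                  X         D         E
  Initial   0.01173     4.971   0.01425
  Change   0.005233  0.005233  -0.01047
  Equil     0.01696     4.976  0.003785
  solve Keq expr → x = -0.005233; check Q = 1.6970e-04
Then add 0.8486 M of D.
Step 2:
                  X         D         E
  Initial   0.01696     5.825  0.003785
  Change  -1.4614e-04 -1.4614e-04 2.9228e-04
  Equil     0.01682     5.825  0.004077
  solve Keq expr → x = 1.4614e-04; check Q = 1.6970e-04
Then change container volume by factor 0.8 (V_new/V_old).
Step 3:
                  X         D         E
  Initial   0.02102     7.281  0.005096
  Change          0         0         0
  Equil     0.02102     7.281  0.005096
  solve Keq expr → x = 0; check Q = 1.6970e-04

[E]_eq = 0.005096 M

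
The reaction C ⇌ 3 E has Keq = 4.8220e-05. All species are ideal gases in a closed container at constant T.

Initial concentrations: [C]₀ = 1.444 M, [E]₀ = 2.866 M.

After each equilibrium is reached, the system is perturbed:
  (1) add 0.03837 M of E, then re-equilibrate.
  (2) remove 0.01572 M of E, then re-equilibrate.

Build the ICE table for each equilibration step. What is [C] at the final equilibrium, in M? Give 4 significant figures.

[C]_eq = 2.391 M

Q₀ = 16.3 vs Keq = 4.8220e-05 ⇒ Q>K, reverse
Step 1:
                  C         E
  Initial     1.444     2.866
  Change     0.9391    -2.817
  Equil       2.383   0.04862
  solve Keq expr → x = -0.9391; check Q = 4.8220e-05
Then add 0.03837 M of E.
Step 2:
                  C         E
  Initial     2.383   0.08699
  Change    0.01276  -0.03828
  Equil       2.396    0.0487
  solve Keq expr → x = -0.01276; check Q = 4.8220e-05
Then remove 0.01572 M of E.
Step 3:
                  C         E
  Initial     2.396   0.03298
  Change  -0.005228   0.01568
  Equil       2.391   0.04867
  solve Keq expr → x = 0.005228; check Q = 4.8220e-05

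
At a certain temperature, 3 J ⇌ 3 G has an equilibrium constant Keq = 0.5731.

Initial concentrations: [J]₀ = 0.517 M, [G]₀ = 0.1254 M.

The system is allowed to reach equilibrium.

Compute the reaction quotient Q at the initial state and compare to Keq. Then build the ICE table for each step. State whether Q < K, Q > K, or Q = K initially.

Q₀ = 0.01427; Q < K (proceeds forward)

Q₀ = 0.01427 vs Keq = 0.5731 ⇒ Q<K, forward
Step 1:
                   J          G
  Initial      0.517     0.1254
  Change     -0.1661     0.1661
  Equil       0.3509     0.2915
  solve Keq expr → x = 0.05536; check Q = 0.5731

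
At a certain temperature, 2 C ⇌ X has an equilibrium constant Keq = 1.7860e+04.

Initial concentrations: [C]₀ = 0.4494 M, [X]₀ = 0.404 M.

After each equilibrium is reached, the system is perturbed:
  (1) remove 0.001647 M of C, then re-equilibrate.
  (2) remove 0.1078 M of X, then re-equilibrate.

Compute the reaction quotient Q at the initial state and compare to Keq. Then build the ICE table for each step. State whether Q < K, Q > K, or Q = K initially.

Q₀ = 2 vs Keq = 1.7860e+04 ⇒ Q<K, forward
Step 1:
                   C          X
  I           0.4494      0.404
  C          -0.4435     0.2217
  E         0.005919     0.6257
  solve Keq expr → x = 0.2217; check Q = 1.7860e+04
Then remove 0.001647 M of C.
Step 2:
                   C          X
  I         0.004272     0.6257
  C         0.001643 -8.2156e-04
  E         0.005915     0.6249
  solve Keq expr → x = -8.2156e-04; check Q = 1.7860e+04
Then remove 0.1078 M of X.
Step 3:
                   C          X
  I         0.005915     0.5171
  C       -5.3294e-04 2.6647e-04
  E         0.005382     0.5174
  solve Keq expr → x = 2.6647e-04; check Q = 1.7860e+04

Q₀ = 2; Q < K (proceeds forward)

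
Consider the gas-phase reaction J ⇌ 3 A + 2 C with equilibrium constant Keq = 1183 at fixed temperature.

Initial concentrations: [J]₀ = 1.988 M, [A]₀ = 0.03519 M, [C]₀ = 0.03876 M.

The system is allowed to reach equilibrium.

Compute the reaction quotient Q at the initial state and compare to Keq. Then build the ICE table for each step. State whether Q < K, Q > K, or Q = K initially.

Q₀ = 3.2931e-08; Q < K (proceeds forward)

Q₀ = 3.2931e-08 vs Keq = 1183 ⇒ Q<K, forward
Step 1:
                  J         A         C
  I           1.988   0.03519   0.03876
  C          -1.424     4.273     2.849
  E          0.5636     4.308     2.888
  solve Keq expr → x = 1.424; check Q = 1183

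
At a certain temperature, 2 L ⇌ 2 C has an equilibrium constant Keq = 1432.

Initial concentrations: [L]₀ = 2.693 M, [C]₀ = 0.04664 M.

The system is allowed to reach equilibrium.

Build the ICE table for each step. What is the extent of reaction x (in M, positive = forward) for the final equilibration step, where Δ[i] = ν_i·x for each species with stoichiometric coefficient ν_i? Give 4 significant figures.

Q₀ = 2.9995e-04 vs Keq = 1432 ⇒ Q<K, forward
Step 1:
                  L         C
  I           2.693   0.04664
  C          -2.622     2.622
  E         0.07053     2.669
  solve Keq expr → x = 1.311; check Q = 1432

x = 1.311 M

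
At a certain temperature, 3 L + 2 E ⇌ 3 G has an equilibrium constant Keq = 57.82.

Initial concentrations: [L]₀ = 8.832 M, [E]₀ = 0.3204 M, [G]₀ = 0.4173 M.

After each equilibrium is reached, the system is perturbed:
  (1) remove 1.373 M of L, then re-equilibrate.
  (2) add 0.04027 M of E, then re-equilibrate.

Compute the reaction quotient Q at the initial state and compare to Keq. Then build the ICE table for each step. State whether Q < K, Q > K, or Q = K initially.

Q₀ = 0.001028; Q < K (proceeds forward)

Q₀ = 0.001028 vs Keq = 57.82 ⇒ Q<K, forward
Step 1:
                    L           E           G
  Initial       8.832      0.3204      0.4173
  Change      -0.4737     -0.3158      0.4737
  Equil         8.358    0.004577       0.891
  solve Keq expr → x = 0.1579; check Q = 57.82
Then remove 1.373 M of L.
Step 2:
                    L           E           G
  Initial       6.985    0.004577       0.891
  Change     0.002085     0.00139   -0.002085
  Equil         6.987    0.005968      0.8889
  solve Keq expr → x = -6.9510e-04; check Q = 57.82
Then add 0.04027 M of E.
Step 3:
                    L           E           G
  Initial       6.987     0.04624      0.8889
  Change     -0.05937    -0.03958     0.05937
  Equil         6.928     0.00666      0.9483
  solve Keq expr → x = 0.01979; check Q = 57.82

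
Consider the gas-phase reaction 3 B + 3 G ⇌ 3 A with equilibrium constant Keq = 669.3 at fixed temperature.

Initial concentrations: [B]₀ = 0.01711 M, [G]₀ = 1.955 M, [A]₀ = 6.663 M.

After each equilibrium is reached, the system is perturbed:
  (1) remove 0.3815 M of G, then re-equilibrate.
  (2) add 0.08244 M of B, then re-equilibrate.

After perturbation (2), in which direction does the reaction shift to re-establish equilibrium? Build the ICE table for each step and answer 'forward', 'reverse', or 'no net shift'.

Q₀ = 7.9035e+06 vs Keq = 669.3 ⇒ Q>K, reverse
Step 1:
                    B           G           A
  init        0.01711       1.955       6.663
  Δ            0.3046      0.3046     -0.3046
  eq           0.3217        2.26       6.358
  solve Keq expr → x = -0.1015; check Q = 669.3
Then remove 0.3815 M of G.
Step 2:
                    B           G           A
  init         0.3217       1.878       6.358
  Δ           0.05187     0.05187    -0.05187
  eq           0.3736        1.93       6.307
  solve Keq expr → x = -0.01729; check Q = 669.3
Then add 0.08244 M of B.
Step 3:
                    B           G           A
  init          0.456        1.93       6.307
  Δ          -0.06534    -0.06534     0.06534
  eq           0.3907       1.865       6.372
  solve Keq expr → x = 0.02178; check Q = 669.3

Direction: forward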